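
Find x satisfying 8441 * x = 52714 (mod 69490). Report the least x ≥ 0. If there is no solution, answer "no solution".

16644

First find gcd(8441, 69490):
69490 = 8·8441 + 1962
8441 = 4·1962 + 593
1962 = 3·593 + 183
593 = 3·183 + 44
183 = 4·44 + 7
44 = 6·7 + 2
7 = 3·2 + 1
2 = 2·1 + 0
gcd = 1, so a unique solution mod 69490 exists.
Back-substitute for the Bézout coefficients:
1 = 7 − 3·2
1 = −3·44 + 19·7
1 = 19·183 − 79·44
1 = −79·593 + 256·183
1 = 256·1962 − 847·593
1 = −847·8441 + 3644·1962
1 = 3644·69490 − 29999·8441
So 8441·(-29999) ≡ 1 (mod 69490), giving 8441⁻¹ ≡ 39491.
x ≡ 8441⁻¹·52714 ≡ 39491·52714 ≡ 16644 (mod 69490).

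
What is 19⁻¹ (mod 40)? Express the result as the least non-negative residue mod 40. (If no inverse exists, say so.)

19

Extended Euclidean algorithm:
40 = 2*19 + 2
19 = 9*2 + 1
2 = 2*1 + 0
gcd = 1, so the inverse exists. Back-substitute:
1 = 19 − 9·2
1 = −9·40 + 19·19
So 19·19 ≡ 1 (mod 40).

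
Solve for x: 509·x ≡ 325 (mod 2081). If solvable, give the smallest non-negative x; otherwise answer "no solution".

First find gcd(509, 2081):
2081 = 4×509 + 45
509 = 11×45 + 14
45 = 3×14 + 3
14 = 4×3 + 2
3 = 1×2 + 1
2 = 2×1 + 0
gcd = 1, so a unique solution mod 2081 exists.
Back-substitute for the Bézout coefficients:
1 = 3 − 2
1 = −14 + 5·3
1 = 5·45 − 16·14
1 = −16·509 + 181·45
1 = 181·2081 − 740·509
So 509·(-740) ≡ 1 (mod 2081), giving 509⁻¹ ≡ 1341.
x ≡ 509⁻¹·325 ≡ 1341·325 ≡ 896 (mod 2081).

896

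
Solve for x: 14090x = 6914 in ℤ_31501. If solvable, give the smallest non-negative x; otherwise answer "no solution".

7034

First find gcd(14090, 31501):
31501 = 2×14090 + 3321
14090 = 4×3321 + 806
3321 = 4×806 + 97
806 = 8×97 + 30
97 = 3×30 + 7
30 = 4×7 + 2
7 = 3×2 + 1
2 = 2×1 + 0
gcd = 1, so a unique solution mod 31501 exists.
Back-substitute for the Bézout coefficients:
1 = 7 − 3·2
1 = −3·30 + 13·7
1 = 13·97 − 42·30
1 = −42·806 + 349·97
1 = 349·3321 − 1438·806
1 = −1438·14090 + 6101·3321
1 = 6101·31501 − 13640·14090
So 14090·(-13640) ≡ 1 (mod 31501), giving 14090⁻¹ ≡ 17861.
x ≡ 14090⁻¹·6914 ≡ 17861·6914 ≡ 7034 (mod 31501).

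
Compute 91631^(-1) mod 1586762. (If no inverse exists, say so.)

1373955

Apply the Euclidean algorithm to 1586762 and 91631:
1586762 = 17*91631 + 29035
91631 = 3*29035 + 4526
29035 = 6*4526 + 1879
4526 = 2*1879 + 768
1879 = 2*768 + 343
768 = 2*343 + 82
343 = 4*82 + 15
82 = 5*15 + 7
15 = 2*7 + 1
7 = 7*1 + 0
The gcd is 1. Working backward:
1 = 15 − 2·7
1 = −2·82 + 11·15
1 = 11·343 − 46·82
1 = −46·768 + 103·343
1 = 103·1879 − 252·768
1 = −252·4526 + 607·1879
1 = 607·29035 − 3894·4526
1 = −3894·91631 + 12289·29035
1 = 12289·1586762 − 212807·91631
Thus 91631·(-212807) ≡ 1 (mod 1586762); reducing, -212807 mod 1586762 = 1373955.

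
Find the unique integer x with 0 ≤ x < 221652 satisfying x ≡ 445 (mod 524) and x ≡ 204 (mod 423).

38697

Write x = 445 + 524·k. Then 524·k ≡ 204 − 445 ≡ 182 (mod 423).
Need 524⁻¹ mod 423. Extended Euclid on (423, 101):
423 = 4*101 + 19
101 = 5*19 + 6
19 = 3*6 + 1
6 = 6*1 + 0
Back-substitute:
1 = 19 − 3·6
1 = −3·101 + 16·19
1 = 16·423 − 67·101
524⁻¹ ≡ 356 (mod 423), so k ≡ 356·182 ≡ 73 (mod 423).
x = 445 + 524·73 = 38697.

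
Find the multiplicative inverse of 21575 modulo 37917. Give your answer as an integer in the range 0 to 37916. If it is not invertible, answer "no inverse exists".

Extended Euclidean algorithm:
37917 = 1·21575 + 16342
21575 = 1·16342 + 5233
16342 = 3·5233 + 643
5233 = 8·643 + 89
643 = 7·89 + 20
89 = 4·20 + 9
20 = 2·9 + 2
9 = 4·2 + 1
2 = 2·1 + 0
The gcd is 1. Working backward:
1 = 9 − 4·2
1 = −4·20 + 9·9
1 = 9·89 − 40·20
1 = −40·643 + 289·89
1 = 289·5233 − 2352·643
1 = −2352·16342 + 7345·5233
1 = 7345·21575 − 9697·16342
1 = −9697·37917 + 17042·21575
So 21575·17042 ≡ 1 (mod 37917).

17042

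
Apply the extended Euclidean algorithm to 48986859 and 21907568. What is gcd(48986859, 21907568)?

Euclidean algorithm:
48986859 = 2·21907568 + 5171723
21907568 = 4·5171723 + 1220676
5171723 = 4·1220676 + 289019
1220676 = 4·289019 + 64600
289019 = 4·64600 + 30619
64600 = 2·30619 + 3362
30619 = 9·3362 + 361
3362 = 9·361 + 113
361 = 3·113 + 22
113 = 5·22 + 3
22 = 7·3 + 1
3 = 3·1 + 0
gcd(48986859, 21907568) = 1.
Back-substituting:
1 = 22 − 7·3
1 = −7·113 + 36·22
1 = 36·361 − 115·113
1 = −115·3362 + 1071·361
1 = 1071·30619 − 9754·3362
1 = −9754·64600 + 20579·30619
1 = 20579·289019 − 92070·64600
1 = −92070·1220676 + 388859·289019
1 = 388859·5171723 − 1647506·1220676
1 = −1647506·21907568 + 6978883·5171723
1 = 6978883·48986859 − 15605272·21907568
So 1 = (6978883)·48986859 + (-15605272)·21907568.

1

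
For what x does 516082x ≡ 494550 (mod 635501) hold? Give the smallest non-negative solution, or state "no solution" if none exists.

458745

First find gcd(516082, 635501):
635501 = 1·516082 + 119419
516082 = 4·119419 + 38406
119419 = 3·38406 + 4201
38406 = 9·4201 + 597
4201 = 7·597 + 22
597 = 27·22 + 3
22 = 7·3 + 1
3 = 3·1 + 0
gcd = 1, so a unique solution mod 635501 exists.
Back-substitute for the Bézout coefficients:
1 = 22 − 7·3
1 = −7·597 + 190·22
1 = 190·4201 − 1337·597
1 = −1337·38406 + 12223·4201
1 = 12223·119419 − 38006·38406
1 = −38006·516082 + 164247·119419
1 = 164247·635501 − 202253·516082
So 516082·(-202253) ≡ 1 (mod 635501), giving 516082⁻¹ ≡ 433248.
x ≡ 516082⁻¹·494550 ≡ 433248·494550 ≡ 458745 (mod 635501).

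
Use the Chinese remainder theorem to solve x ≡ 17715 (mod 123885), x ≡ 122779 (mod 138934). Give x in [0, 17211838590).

7143970125

Write x = 17715 + 123885·k. Then 123885·k ≡ 122779 − 17715 ≡ 105064 (mod 138934).
Need 123885⁻¹ mod 138934. Extended Euclid on (138934, 123885):
138934 = 1·123885 + 15049
123885 = 8·15049 + 3493
15049 = 4·3493 + 1077
3493 = 3·1077 + 262
1077 = 4·262 + 29
262 = 9·29 + 1
29 = 29·1 + 0
Back-substitute:
1 = 262 − 9·29
1 = −9·1077 + 37·262
1 = 37·3493 − 120·1077
1 = −120·15049 + 517·3493
1 = 517·123885 − 4256·15049
1 = −4256·138934 + 4773·123885
123885⁻¹ ≡ 4773 (mod 138934), so k ≡ 4773·105064 ≡ 57666 (mod 138934).
x = 17715 + 123885·57666 = 7143970125.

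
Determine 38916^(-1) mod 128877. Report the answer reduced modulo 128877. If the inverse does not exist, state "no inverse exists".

no inverse exists

Euclidean algorithm on 128877, 38916:
128877 = 3*38916 + 12129
38916 = 3*12129 + 2529
12129 = 4*2529 + 2013
2529 = 1*2013 + 516
2013 = 3*516 + 465
516 = 1*465 + 51
465 = 9*51 + 6
51 = 8*6 + 3
6 = 2*3 + 0
gcd(38916, 128877) = 3 ≠ 1, so 38916 has no multiplicative inverse modulo 128877.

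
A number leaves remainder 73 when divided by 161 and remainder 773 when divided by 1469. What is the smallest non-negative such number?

Write x = 73 + 161·k. Then 161·k ≡ 773 − 73 ≡ 700 (mod 1469).
Need 161⁻¹ mod 1469. Extended Euclid on (1469, 161):
1469 = 9×161 + 20
161 = 8×20 + 1
20 = 20×1 + 0
Back-substitute:
1 = 161 − 8·20
1 = −8·1469 + 73·161
161⁻¹ ≡ 73 (mod 1469), so k ≡ 73·700 ≡ 1154 (mod 1469).
x = 73 + 161·1154 = 185867.

185867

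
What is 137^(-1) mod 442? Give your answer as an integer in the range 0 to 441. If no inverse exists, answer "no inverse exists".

171

Apply the Euclidean algorithm to 442 and 137:
442 = 3·137 + 31
137 = 4·31 + 13
31 = 2·13 + 5
13 = 2·5 + 3
5 = 1·3 + 2
3 = 1·2 + 1
2 = 2·1 + 0
The gcd is 1. Working backward:
1 = 3 − 2
1 = −5 + 2·3
1 = 2·13 − 5·5
1 = −5·31 + 12·13
1 = 12·137 − 53·31
1 = −53·442 + 171·137
So 137·171 ≡ 1 (mod 442).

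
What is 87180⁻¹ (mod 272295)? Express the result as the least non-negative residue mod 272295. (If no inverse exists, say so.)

no inverse exists

Compute gcd(87180, 272295):
272295 = 3·87180 + 10755
87180 = 8·10755 + 1140
10755 = 9·1140 + 495
1140 = 2·495 + 150
495 = 3·150 + 45
150 = 3·45 + 15
45 = 3·15 + 0
Since gcd = 15 > 1, 87180 is not a unit mod 272295.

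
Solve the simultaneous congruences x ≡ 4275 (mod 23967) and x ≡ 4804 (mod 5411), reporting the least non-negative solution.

Write x = 4275 + 23967·k. Then 23967·k ≡ 4804 − 4275 ≡ 529 (mod 5411).
Need 23967⁻¹ mod 5411. Extended Euclid on (5411, 2323):
5411 = 2×2323 + 765
2323 = 3×765 + 28
765 = 27×28 + 9
28 = 3×9 + 1
9 = 9×1 + 0
Back-substitute:
1 = 28 − 3·9
1 = −3·765 + 82·28
1 = 82·2323 − 249·765
1 = −249·5411 + 580·2323
23967⁻¹ ≡ 580 (mod 5411), so k ≡ 580·529 ≡ 3804 (mod 5411).
x = 4275 + 23967·3804 = 91174743.

91174743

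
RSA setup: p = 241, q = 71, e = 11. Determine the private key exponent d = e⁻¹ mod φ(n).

φ(n) = (p−1)(q−1) = 240·70 = 16800.
Need d with 11·d ≡ 1 (mod 16800). Apply the extended Euclidean algorithm:
16800 = 1527·11 + 3
11 = 3·3 + 2
3 = 1·2 + 1
2 = 2·1 + 0
Back-substitute:
1 = 3 − 2
1 = −11 + 4·3
1 = 4·16800 − 6109·11
So 11·(-6109) ≡ 1 (mod 16800), hence d ≡ -6109 ≡ 10691 (mod 16800).

10691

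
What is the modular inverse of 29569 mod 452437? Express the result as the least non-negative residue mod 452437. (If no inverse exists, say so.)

Run Euclid on (452437, 29569):
452437 = 15·29569 + 8902
29569 = 3·8902 + 2863
8902 = 3·2863 + 313
2863 = 9·313 + 46
313 = 6·46 + 37
46 = 1·37 + 9
37 = 4·9 + 1
9 = 9·1 + 0
gcd = 1, so the inverse exists. Back-substitute:
1 = 37 − 4·9
1 = −4·46 + 5·37
1 = 5·313 − 34·46
1 = −34·2863 + 311·313
1 = 311·8902 − 967·2863
1 = −967·29569 + 3212·8902
1 = 3212·452437 − 49147·29569
So 29569·(-49147) ≡ 1 (mod 452437), and -49147 ≡ 403290 (mod 452437).

403290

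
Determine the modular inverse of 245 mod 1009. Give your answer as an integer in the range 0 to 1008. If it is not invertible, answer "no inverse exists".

313

Run Euclid on (1009, 245):
1009 = 4×245 + 29
245 = 8×29 + 13
29 = 2×13 + 3
13 = 4×3 + 1
3 = 3×1 + 0
The gcd is 1. Working backward:
1 = 13 − 4·3
1 = −4·29 + 9·13
1 = 9·245 − 76·29
1 = −76·1009 + 313·245
So 245·313 ≡ 1 (mod 1009).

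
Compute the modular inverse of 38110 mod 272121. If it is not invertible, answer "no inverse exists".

gcd(272121, 38110) by repeated division:
272121 = 7·38110 + 5351
38110 = 7·5351 + 653
5351 = 8·653 + 127
653 = 5·127 + 18
127 = 7·18 + 1
18 = 18·1 + 0
gcd = 1, so the inverse exists. Back-substitute:
1 = 127 − 7·18
1 = −7·653 + 36·127
1 = 36·5351 − 295·653
1 = −295·38110 + 2101·5351
1 = 2101·272121 − 15002·38110
Thus 38110·(-15002) ≡ 1 (mod 272121); reducing, -15002 mod 272121 = 257119.

257119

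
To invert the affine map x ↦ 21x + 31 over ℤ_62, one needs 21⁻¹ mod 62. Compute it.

Extended Euclidean algorithm:
62 = 2·21 + 20
21 = 1·20 + 1
20 = 20·1 + 0
gcd = 1, so the inverse exists. Back-substitute:
1 = 21 − 20
1 = −62 + 3·21
So 21·3 ≡ 1 (mod 62).

3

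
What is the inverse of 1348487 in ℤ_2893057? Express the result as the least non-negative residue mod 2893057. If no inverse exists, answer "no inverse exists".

830310

Apply the Euclidean algorithm to 2893057 and 1348487:
2893057 = 2*1348487 + 196083
1348487 = 6*196083 + 171989
196083 = 1*171989 + 24094
171989 = 7*24094 + 3331
24094 = 7*3331 + 777
3331 = 4*777 + 223
777 = 3*223 + 108
223 = 2*108 + 7
108 = 15*7 + 3
7 = 2*3 + 1
3 = 3*1 + 0
The gcd is 1. Working backward:
1 = 7 − 2·3
1 = −2·108 + 31·7
1 = 31·223 − 64·108
1 = −64·777 + 223·223
1 = 223·3331 − 956·777
1 = −956·24094 + 6915·3331
1 = 6915·171989 − 49361·24094
1 = −49361·196083 + 56276·171989
1 = 56276·1348487 − 387017·196083
1 = −387017·2893057 + 830310·1348487
So 1348487·830310 ≡ 1 (mod 2893057).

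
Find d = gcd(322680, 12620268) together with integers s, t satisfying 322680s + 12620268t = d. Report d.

Euclidean algorithm:
12620268 = 39×322680 + 35748
322680 = 9×35748 + 948
35748 = 37×948 + 672
948 = 1×672 + 276
672 = 2×276 + 120
276 = 2×120 + 36
120 = 3×36 + 12
36 = 3×12 + 0
gcd(322680, 12620268) = 12.
Express as a combination:
12 = 120 − 3·36
12 = −3·276 + 7·120
12 = 7·672 − 17·276
12 = −17·948 + 24·672
12 = 24·35748 − 905·948
12 = −905·322680 + 8169·35748
12 = 8169·12620268 − 319496·322680
So 12 = (8169)·12620268 + (-319496)·322680.

12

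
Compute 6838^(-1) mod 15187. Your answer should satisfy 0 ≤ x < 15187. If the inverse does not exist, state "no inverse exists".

3156

gcd(15187, 6838) by repeated division:
15187 = 2·6838 + 1511
6838 = 4·1511 + 794
1511 = 1·794 + 717
794 = 1·717 + 77
717 = 9·77 + 24
77 = 3·24 + 5
24 = 4·5 + 4
5 = 1·4 + 1
4 = 4·1 + 0
Since gcd(6838, 15187) = 1, back-substitute to write 1 as a combination:
1 = 5 − 4
1 = −24 + 5·5
1 = 5·77 − 16·24
1 = −16·717 + 149·77
1 = 149·794 − 165·717
1 = −165·1511 + 314·794
1 = 314·6838 − 1421·1511
1 = −1421·15187 + 3156·6838
So 6838·3156 ≡ 1 (mod 15187).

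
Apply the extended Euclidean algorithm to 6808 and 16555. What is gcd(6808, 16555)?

Euclidean algorithm:
16555 = 2*6808 + 2939
6808 = 2*2939 + 930
2939 = 3*930 + 149
930 = 6*149 + 36
149 = 4*36 + 5
36 = 7*5 + 1
5 = 5*1 + 0
gcd(6808, 16555) = 1.
Express as a combination:
1 = 36 − 7·5
1 = −7·149 + 29·36
1 = 29·930 − 181·149
1 = −181·2939 + 572·930
1 = 572·6808 − 1325·2939
1 = −1325·16555 + 3222·6808
So 1 = (-1325)·16555 + (3222)·6808.

1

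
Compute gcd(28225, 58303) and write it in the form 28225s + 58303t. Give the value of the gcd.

Apply Euclid's algorithm to 58303 and 28225:
58303 = 2·28225 + 1853
28225 = 15·1853 + 430
1853 = 4·430 + 133
430 = 3·133 + 31
133 = 4·31 + 9
31 = 3·9 + 4
9 = 2·4 + 1
4 = 4·1 + 0
gcd(28225, 58303) = 1.
Express as a combination:
1 = 9 − 2·4
1 = −2·31 + 7·9
1 = 7·133 − 30·31
1 = −30·430 + 97·133
1 = 97·1853 − 418·430
1 = −418·28225 + 6367·1853
1 = 6367·58303 − 13152·28225
So 1 = (6367)·58303 + (-13152)·28225.

1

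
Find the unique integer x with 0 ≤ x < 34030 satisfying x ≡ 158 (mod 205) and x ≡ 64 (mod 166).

21478

Write x = 158 + 205·k. Then 205·k ≡ 64 − 158 ≡ 72 (mod 166).
Need 205⁻¹ mod 166. Extended Euclid on (166, 39):
166 = 4*39 + 10
39 = 3*10 + 9
10 = 1*9 + 1
9 = 9*1 + 0
Back-substitute:
1 = 10 − 9
1 = −39 + 4·10
1 = 4·166 − 17·39
205⁻¹ ≡ 149 (mod 166), so k ≡ 149·72 ≡ 104 (mod 166).
x = 158 + 205·104 = 21478.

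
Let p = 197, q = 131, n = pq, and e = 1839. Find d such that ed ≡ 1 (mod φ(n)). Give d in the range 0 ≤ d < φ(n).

7759

φ(n) = (p−1)(q−1) = 196·130 = 25480.
Need d with 1839·d ≡ 1 (mod 25480). Apply the extended Euclidean algorithm:
25480 = 13*1839 + 1573
1839 = 1*1573 + 266
1573 = 5*266 + 243
266 = 1*243 + 23
243 = 10*23 + 13
23 = 1*13 + 10
13 = 1*10 + 3
10 = 3*3 + 1
3 = 3*1 + 0
Back-substitute:
1 = 10 − 3·3
1 = −3·13 + 4·10
1 = 4·23 − 7·13
1 = −7·243 + 74·23
1 = 74·266 − 81·243
1 = −81·1573 + 479·266
1 = 479·1839 − 560·1573
1 = −560·25480 + 7759·1839
So 1839·7759 ≡ 1 (mod 25480), hence d = 7759.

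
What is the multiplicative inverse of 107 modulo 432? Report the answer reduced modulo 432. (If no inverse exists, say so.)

323

Run Euclid on (432, 107):
432 = 4*107 + 4
107 = 26*4 + 3
4 = 1*3 + 1
3 = 3*1 + 0
gcd = 1, so the inverse exists. Back-substitute:
1 = 4 − 3
1 = −107 + 27·4
1 = 27·432 − 109·107
So 107·(-109) ≡ 1 (mod 432), and -109 ≡ 323 (mod 432).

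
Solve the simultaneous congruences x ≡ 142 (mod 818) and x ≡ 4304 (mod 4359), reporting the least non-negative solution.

414050

Write x = 142 + 818·k. Then 818·k ≡ 4304 − 142 ≡ 4162 (mod 4359).
Need 818⁻¹ mod 4359. Extended Euclid on (4359, 818):
4359 = 5·818 + 269
818 = 3·269 + 11
269 = 24·11 + 5
11 = 2·5 + 1
5 = 5·1 + 0
Back-substitute:
1 = 11 − 2·5
1 = −2·269 + 49·11
1 = 49·818 − 149·269
1 = −149·4359 + 794·818
818⁻¹ ≡ 794 (mod 4359), so k ≡ 794·4162 ≡ 506 (mod 4359).
x = 142 + 818·506 = 414050.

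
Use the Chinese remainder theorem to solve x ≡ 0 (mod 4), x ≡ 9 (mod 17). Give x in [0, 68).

60

Write x = 0 + 4·k. Then 4·k ≡ 9 − 0 ≡ 9 (mod 17).
Need 4⁻¹ mod 17. Extended Euclid on (17, 4):
17 = 4*4 + 1
4 = 4*1 + 0
Back-substitute:
1 = 17 − 4·4
4⁻¹ ≡ 13 (mod 17), so k ≡ 13·9 ≡ 15 (mod 17).
x = 0 + 4·15 = 60.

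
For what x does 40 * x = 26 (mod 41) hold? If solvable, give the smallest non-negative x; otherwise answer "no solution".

First find gcd(40, 41):
41 = 1*40 + 1
40 = 40*1 + 0
gcd = 1, so a unique solution mod 41 exists.
Back-substitute for the Bézout coefficients:
1 = 41 − 40
So 40·(-1) ≡ 1 (mod 41), giving 40⁻¹ ≡ 40.
x ≡ 40⁻¹·26 ≡ 40·26 ≡ 15 (mod 41).

15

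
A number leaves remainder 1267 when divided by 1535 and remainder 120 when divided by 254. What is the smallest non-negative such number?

Write x = 1267 + 1535·k. Then 1535·k ≡ 120 − 1267 ≡ 123 (mod 254).
Need 1535⁻¹ mod 254. Extended Euclid on (254, 11):
254 = 23×11 + 1
11 = 11×1 + 0
Back-substitute:
1 = 254 − 23·11
1535⁻¹ ≡ 231 (mod 254), so k ≡ 231·123 ≡ 219 (mod 254).
x = 1267 + 1535·219 = 337432.

337432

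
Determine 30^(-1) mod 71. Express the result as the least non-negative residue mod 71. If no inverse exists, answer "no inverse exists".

45

Apply the Euclidean algorithm to 71 and 30:
71 = 2×30 + 11
30 = 2×11 + 8
11 = 1×8 + 3
8 = 2×3 + 2
3 = 1×2 + 1
2 = 2×1 + 0
Since gcd(30, 71) = 1, back-substitute to write 1 as a combination:
1 = 3 − 2
1 = −8 + 3·3
1 = 3·11 − 4·8
1 = −4·30 + 11·11
1 = 11·71 − 26·30
So 30·(-26) ≡ 1 (mod 71), and -26 ≡ 45 (mod 71).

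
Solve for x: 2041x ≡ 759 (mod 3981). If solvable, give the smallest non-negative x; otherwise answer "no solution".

1434

First find gcd(2041, 3981):
3981 = 1*2041 + 1940
2041 = 1*1940 + 101
1940 = 19*101 + 21
101 = 4*21 + 17
21 = 1*17 + 4
17 = 4*4 + 1
4 = 4*1 + 0
gcd = 1, so a unique solution mod 3981 exists.
Back-substitute for the Bézout coefficients:
1 = 17 − 4·4
1 = −4·21 + 5·17
1 = 5·101 − 24·21
1 = −24·1940 + 461·101
1 = 461·2041 − 485·1940
1 = −485·3981 + 946·2041
So 2041·(946) ≡ 1 (mod 3981), giving 2041⁻¹ ≡ 946.
x ≡ 2041⁻¹·759 ≡ 946·759 ≡ 1434 (mod 3981).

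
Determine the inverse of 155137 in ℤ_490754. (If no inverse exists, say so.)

Run Euclid on (490754, 155137):
490754 = 3*155137 + 25343
155137 = 6*25343 + 3079
25343 = 8*3079 + 711
3079 = 4*711 + 235
711 = 3*235 + 6
235 = 39*6 + 1
6 = 6*1 + 0
Since gcd(155137, 490754) = 1, back-substitute to write 1 as a combination:
1 = 235 − 39·6
1 = −39·711 + 118·235
1 = 118·3079 − 511·711
1 = −511·25343 + 4206·3079
1 = 4206·155137 − 25747·25343
1 = −25747·490754 + 81447·155137
So 155137·81447 ≡ 1 (mod 490754).

81447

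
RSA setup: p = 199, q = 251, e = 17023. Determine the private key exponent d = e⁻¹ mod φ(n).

19087

φ(n) = (p−1)(q−1) = 198·250 = 49500.
Need d with 17023·d ≡ 1 (mod 49500). Apply the extended Euclidean algorithm:
49500 = 2·17023 + 15454
17023 = 1·15454 + 1569
15454 = 9·1569 + 1333
1569 = 1·1333 + 236
1333 = 5·236 + 153
236 = 1·153 + 83
153 = 1·83 + 70
83 = 1·70 + 13
70 = 5·13 + 5
13 = 2·5 + 3
5 = 1·3 + 2
3 = 1·2 + 1
2 = 2·1 + 0
Back-substitute:
1 = 3 − 2
1 = −5 + 2·3
1 = 2·13 − 5·5
1 = −5·70 + 27·13
1 = 27·83 − 32·70
1 = −32·153 + 59·83
1 = 59·236 − 91·153
1 = −91·1333 + 514·236
1 = 514·1569 − 605·1333
1 = −605·15454 + 5959·1569
1 = 5959·17023 − 6564·15454
1 = −6564·49500 + 19087·17023
So 17023·19087 ≡ 1 (mod 49500), hence d = 19087.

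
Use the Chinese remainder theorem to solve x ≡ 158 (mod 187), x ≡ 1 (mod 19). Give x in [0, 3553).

Write x = 158 + 187·k. Then 187·k ≡ 1 − 158 ≡ 14 (mod 19).
Need 187⁻¹ mod 19. Extended Euclid on (19, 16):
19 = 1·16 + 3
16 = 5·3 + 1
3 = 3·1 + 0
Back-substitute:
1 = 16 − 5·3
1 = −5·19 + 6·16
187⁻¹ ≡ 6 (mod 19), so k ≡ 6·14 ≡ 8 (mod 19).
x = 158 + 187·8 = 1654.

1654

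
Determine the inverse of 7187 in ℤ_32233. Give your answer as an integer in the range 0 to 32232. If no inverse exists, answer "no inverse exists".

7427

Apply the Euclidean algorithm to 32233 and 7187:
32233 = 4×7187 + 3485
7187 = 2×3485 + 217
3485 = 16×217 + 13
217 = 16×13 + 9
13 = 1×9 + 4
9 = 2×4 + 1
4 = 4×1 + 0
The gcd is 1. Working backward:
1 = 9 − 2·4
1 = −2·13 + 3·9
1 = 3·217 − 50·13
1 = −50·3485 + 803·217
1 = 803·7187 − 1656·3485
1 = −1656·32233 + 7427·7187
So 7187·7427 ≡ 1 (mod 32233).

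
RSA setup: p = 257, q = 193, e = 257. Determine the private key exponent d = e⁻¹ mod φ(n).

32513

φ(n) = (p−1)(q−1) = 256·192 = 49152.
Need d with 257·d ≡ 1 (mod 49152). Apply the extended Euclidean algorithm:
49152 = 191×257 + 65
257 = 3×65 + 62
65 = 1×62 + 3
62 = 20×3 + 2
3 = 1×2 + 1
2 = 2×1 + 0
Back-substitute:
1 = 3 − 2
1 = −62 + 21·3
1 = 21·65 − 22·62
1 = −22·257 + 87·65
1 = 87·49152 − 16639·257
So 257·(-16639) ≡ 1 (mod 49152), hence d ≡ -16639 ≡ 32513 (mod 49152).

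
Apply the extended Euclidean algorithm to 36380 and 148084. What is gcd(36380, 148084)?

4

Euclidean algorithm:
148084 = 4*36380 + 2564
36380 = 14*2564 + 484
2564 = 5*484 + 144
484 = 3*144 + 52
144 = 2*52 + 40
52 = 1*40 + 12
40 = 3*12 + 4
12 = 3*4 + 0
gcd(36380, 148084) = 4.
Back-substituting:
4 = 40 − 3·12
4 = −3·52 + 4·40
4 = 4·144 − 11·52
4 = −11·484 + 37·144
4 = 37·2564 − 196·484
4 = −196·36380 + 2781·2564
4 = 2781·148084 − 11320·36380
So 4 = (2781)·148084 + (-11320)·36380.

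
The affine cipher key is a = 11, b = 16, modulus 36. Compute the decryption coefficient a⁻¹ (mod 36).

gcd(36, 11) by repeated division:
36 = 3×11 + 3
11 = 3×3 + 2
3 = 1×2 + 1
2 = 2×1 + 0
The gcd is 1. Working backward:
1 = 3 − 2
1 = −11 + 4·3
1 = 4·36 − 13·11
Thus 11·(-13) ≡ 1 (mod 36); reducing, -13 mod 36 = 23.

23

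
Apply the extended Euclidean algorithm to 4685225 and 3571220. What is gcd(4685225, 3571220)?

5

Euclidean algorithm:
4685225 = 1×3571220 + 1114005
3571220 = 3×1114005 + 229205
1114005 = 4×229205 + 197185
229205 = 1×197185 + 32020
197185 = 6×32020 + 5065
32020 = 6×5065 + 1630
5065 = 3×1630 + 175
1630 = 9×175 + 55
175 = 3×55 + 10
55 = 5×10 + 5
10 = 2×5 + 0
gcd(4685225, 3571220) = 5.
Back-substituting:
5 = 55 − 5·10
5 = −5·175 + 16·55
5 = 16·1630 − 149·175
5 = −149·5065 + 463·1630
5 = 463·32020 − 2927·5065
5 = −2927·197185 + 18025·32020
5 = 18025·229205 − 20952·197185
5 = −20952·1114005 + 101833·229205
5 = 101833·3571220 − 326451·1114005
5 = −326451·4685225 + 428284·3571220
So 5 = (-326451)·4685225 + (428284)·3571220.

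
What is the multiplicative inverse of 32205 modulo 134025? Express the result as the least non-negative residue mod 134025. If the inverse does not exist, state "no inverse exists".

Compute gcd(32205, 134025):
134025 = 4×32205 + 5205
32205 = 6×5205 + 975
5205 = 5×975 + 330
975 = 2×330 + 315
330 = 1×315 + 15
315 = 21×15 + 0
gcd(32205, 134025) = 15 ≠ 1, so 32205 has no multiplicative inverse modulo 134025.

no inverse exists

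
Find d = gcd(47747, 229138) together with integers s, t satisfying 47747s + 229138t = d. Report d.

7

Euclidean algorithm:
229138 = 4×47747 + 38150
47747 = 1×38150 + 9597
38150 = 3×9597 + 9359
9597 = 1×9359 + 238
9359 = 39×238 + 77
238 = 3×77 + 7
77 = 11×7 + 0
gcd(47747, 229138) = 7.
Working backward:
7 = 238 − 3·77
7 = −3·9359 + 118·238
7 = 118·9597 − 121·9359
7 = −121·38150 + 481·9597
7 = 481·47747 − 602·38150
7 = −602·229138 + 2889·47747
So 7 = (-602)·229138 + (2889)·47747.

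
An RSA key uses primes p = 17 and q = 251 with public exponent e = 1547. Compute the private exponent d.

2883

φ(n) = (p−1)(q−1) = 16·250 = 4000.
Need d with 1547·d ≡ 1 (mod 4000). Apply the extended Euclidean algorithm:
4000 = 2·1547 + 906
1547 = 1·906 + 641
906 = 1·641 + 265
641 = 2·265 + 111
265 = 2·111 + 43
111 = 2·43 + 25
43 = 1·25 + 18
25 = 1·18 + 7
18 = 2·7 + 4
7 = 1·4 + 3
4 = 1·3 + 1
3 = 3·1 + 0
Back-substitute:
1 = 4 − 3
1 = −7 + 2·4
1 = 2·18 − 5·7
1 = −5·25 + 7·18
1 = 7·43 − 12·25
1 = −12·111 + 31·43
1 = 31·265 − 74·111
1 = −74·641 + 179·265
1 = 179·906 − 253·641
1 = −253·1547 + 432·906
1 = 432·4000 − 1117·1547
So 1547·(-1117) ≡ 1 (mod 4000), hence d ≡ -1117 ≡ 2883 (mod 4000).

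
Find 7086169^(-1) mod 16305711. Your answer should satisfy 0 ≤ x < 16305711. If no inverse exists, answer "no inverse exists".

Run Euclid on (16305711, 7086169):
16305711 = 2·7086169 + 2133373
7086169 = 3·2133373 + 686050
2133373 = 3·686050 + 75223
686050 = 9·75223 + 9043
75223 = 8·9043 + 2879
9043 = 3·2879 + 406
2879 = 7·406 + 37
406 = 10·37 + 36
37 = 1·36 + 1
36 = 36·1 + 0
The gcd is 1. Working backward:
1 = 37 − 36
1 = −406 + 11·37
1 = 11·2879 − 78·406
1 = −78·9043 + 245·2879
1 = 245·75223 − 2038·9043
1 = −2038·686050 + 18587·75223
1 = 18587·2133373 − 57799·686050
1 = −57799·7086169 + 191984·2133373
1 = 191984·16305711 − 441767·7086169
Thus 7086169·(-441767) ≡ 1 (mod 16305711); reducing, -441767 mod 16305711 = 15863944.

15863944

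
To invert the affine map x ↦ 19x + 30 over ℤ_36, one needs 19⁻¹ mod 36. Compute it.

gcd(36, 19) by repeated division:
36 = 1·19 + 17
19 = 1·17 + 2
17 = 8·2 + 1
2 = 2·1 + 0
gcd = 1, so the inverse exists. Back-substitute:
1 = 17 − 8·2
1 = −8·19 + 9·17
1 = 9·36 − 17·19
So 19·(-17) ≡ 1 (mod 36), and -17 ≡ 19 (mod 36).

19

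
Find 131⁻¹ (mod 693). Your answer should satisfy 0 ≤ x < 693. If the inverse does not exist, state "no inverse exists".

Run Euclid on (693, 131):
693 = 5*131 + 38
131 = 3*38 + 17
38 = 2*17 + 4
17 = 4*4 + 1
4 = 4*1 + 0
Since gcd(131, 693) = 1, back-substitute to write 1 as a combination:
1 = 17 − 4·4
1 = −4·38 + 9·17
1 = 9·131 − 31·38
1 = −31·693 + 164·131
So 131·164 ≡ 1 (mod 693).

164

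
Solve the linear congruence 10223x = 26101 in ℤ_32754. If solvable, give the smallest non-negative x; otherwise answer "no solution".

First find gcd(10223, 32754):
32754 = 3*10223 + 2085
10223 = 4*2085 + 1883
2085 = 1*1883 + 202
1883 = 9*202 + 65
202 = 3*65 + 7
65 = 9*7 + 2
7 = 3*2 + 1
2 = 2*1 + 0
gcd = 1, so a unique solution mod 32754 exists.
Back-substitute for the Bézout coefficients:
1 = 7 − 3·2
1 = −3·65 + 28·7
1 = 28·202 − 87·65
1 = −87·1883 + 811·202
1 = 811·2085 − 898·1883
1 = −898·10223 + 4403·2085
1 = 4403·32754 − 14107·10223
So 10223·(-14107) ≡ 1 (mod 32754), giving 10223⁻¹ ≡ 18647.
x ≡ 10223⁻¹·26101 ≡ 18647·26101 ≡ 13661 (mod 32754).

13661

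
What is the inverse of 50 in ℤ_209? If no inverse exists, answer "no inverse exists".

Extended Euclidean algorithm:
209 = 4·50 + 9
50 = 5·9 + 5
9 = 1·5 + 4
5 = 1·4 + 1
4 = 4·1 + 0
gcd = 1, so the inverse exists. Back-substitute:
1 = 5 − 4
1 = −9 + 2·5
1 = 2·50 − 11·9
1 = −11·209 + 46·50
So 50·46 ≡ 1 (mod 209).

46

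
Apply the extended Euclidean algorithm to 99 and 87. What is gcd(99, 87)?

3

Euclidean algorithm:
99 = 1*87 + 12
87 = 7*12 + 3
12 = 4*3 + 0
gcd(99, 87) = 3.
Back-substituting:
3 = 87 − 7·12
3 = −7·99 + 8·87
So 3 = (-7)·99 + (8)·87.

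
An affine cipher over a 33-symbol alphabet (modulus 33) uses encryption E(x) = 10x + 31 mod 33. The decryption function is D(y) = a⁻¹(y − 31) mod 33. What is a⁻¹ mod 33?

10

gcd(33, 10) by repeated division:
33 = 3×10 + 3
10 = 3×3 + 1
3 = 3×1 + 0
Since gcd(10, 33) = 1, back-substitute to write 1 as a combination:
1 = 10 − 3·3
1 = −3·33 + 10·10
So 10·10 ≡ 1 (mod 33).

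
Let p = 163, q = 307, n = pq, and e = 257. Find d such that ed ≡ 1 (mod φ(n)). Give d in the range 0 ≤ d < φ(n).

37613

φ(n) = (p−1)(q−1) = 162·306 = 49572.
Need d with 257·d ≡ 1 (mod 49572). Apply the extended Euclidean algorithm:
49572 = 192*257 + 228
257 = 1*228 + 29
228 = 7*29 + 25
29 = 1*25 + 4
25 = 6*4 + 1
4 = 4*1 + 0
Back-substitute:
1 = 25 − 6·4
1 = −6·29 + 7·25
1 = 7·228 − 55·29
1 = −55·257 + 62·228
1 = 62·49572 − 11959·257
So 257·(-11959) ≡ 1 (mod 49572), hence d ≡ -11959 ≡ 37613 (mod 49572).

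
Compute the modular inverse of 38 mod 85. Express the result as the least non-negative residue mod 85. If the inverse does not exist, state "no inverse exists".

47

Run Euclid on (85, 38):
85 = 2*38 + 9
38 = 4*9 + 2
9 = 4*2 + 1
2 = 2*1 + 0
Since gcd(38, 85) = 1, back-substitute to write 1 as a combination:
1 = 9 − 4·2
1 = −4·38 + 17·9
1 = 17·85 − 38·38
So 38·(-38) ≡ 1 (mod 85), and -38 ≡ 47 (mod 85).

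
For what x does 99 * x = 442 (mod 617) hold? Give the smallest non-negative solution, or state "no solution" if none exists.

First find gcd(99, 617):
617 = 6·99 + 23
99 = 4·23 + 7
23 = 3·7 + 2
7 = 3·2 + 1
2 = 2·1 + 0
gcd = 1, so a unique solution mod 617 exists.
Back-substitute for the Bézout coefficients:
1 = 7 − 3·2
1 = −3·23 + 10·7
1 = 10·99 − 43·23
1 = −43·617 + 268·99
So 99·(268) ≡ 1 (mod 617), giving 99⁻¹ ≡ 268.
x ≡ 99⁻¹·442 ≡ 268·442 ≡ 609 (mod 617).

609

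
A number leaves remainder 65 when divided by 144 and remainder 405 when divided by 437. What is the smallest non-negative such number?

Write x = 65 + 144·k. Then 144·k ≡ 405 − 65 ≡ 340 (mod 437).
Need 144⁻¹ mod 437. Extended Euclid on (437, 144):
437 = 3×144 + 5
144 = 28×5 + 4
5 = 1×4 + 1
4 = 4×1 + 0
Back-substitute:
1 = 5 − 4
1 = −144 + 29·5
1 = 29·437 − 88·144
144⁻¹ ≡ 349 (mod 437), so k ≡ 349·340 ≡ 233 (mod 437).
x = 65 + 144·233 = 33617.

33617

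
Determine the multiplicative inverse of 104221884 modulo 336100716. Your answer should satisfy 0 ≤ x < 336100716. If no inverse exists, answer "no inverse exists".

no inverse exists

Compute gcd(104221884, 336100716):
336100716 = 3·104221884 + 23435064
104221884 = 4·23435064 + 10481628
23435064 = 2·10481628 + 2471808
10481628 = 4·2471808 + 594396
2471808 = 4·594396 + 94224
594396 = 6·94224 + 29052
94224 = 3·29052 + 7068
29052 = 4·7068 + 780
7068 = 9·780 + 48
780 = 16·48 + 12
48 = 4·12 + 0
Since gcd = 12 > 1, 104221884 is not a unit mod 336100716.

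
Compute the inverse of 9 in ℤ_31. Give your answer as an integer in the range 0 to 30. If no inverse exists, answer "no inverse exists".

gcd(31, 9) by repeated division:
31 = 3·9 + 4
9 = 2·4 + 1
4 = 4·1 + 0
gcd = 1, so the inverse exists. Back-substitute:
1 = 9 − 2·4
1 = −2·31 + 7·9
So 9·7 ≡ 1 (mod 31).

7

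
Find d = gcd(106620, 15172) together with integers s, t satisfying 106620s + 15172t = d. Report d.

4

Repeated division:
106620 = 7*15172 + 416
15172 = 36*416 + 196
416 = 2*196 + 24
196 = 8*24 + 4
24 = 6*4 + 0
gcd(106620, 15172) = 4.
Express as a combination:
4 = 196 − 8·24
4 = −8·416 + 17·196
4 = 17·15172 − 620·416
4 = −620·106620 + 4357·15172
So 4 = (-620)·106620 + (4357)·15172.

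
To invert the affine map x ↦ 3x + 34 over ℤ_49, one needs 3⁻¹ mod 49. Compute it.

33

gcd(49, 3) by repeated division:
49 = 16·3 + 1
3 = 3·1 + 0
gcd = 1, so the inverse exists. Back-substitute:
1 = 49 − 16·3
So 3·(-16) ≡ 1 (mod 49), and -16 ≡ 33 (mod 49).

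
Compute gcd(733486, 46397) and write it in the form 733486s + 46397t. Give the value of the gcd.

13

Apply Euclid's algorithm to 733486 and 46397:
733486 = 15×46397 + 37531
46397 = 1×37531 + 8866
37531 = 4×8866 + 2067
8866 = 4×2067 + 598
2067 = 3×598 + 273
598 = 2×273 + 52
273 = 5×52 + 13
52 = 4×13 + 0
gcd(733486, 46397) = 13.
Working backward:
13 = 273 − 5·52
13 = −5·598 + 11·273
13 = 11·2067 − 38·598
13 = −38·8866 + 163·2067
13 = 163·37531 − 690·8866
13 = −690·46397 + 853·37531
13 = 853·733486 − 13485·46397
So 13 = (853)·733486 + (-13485)·46397.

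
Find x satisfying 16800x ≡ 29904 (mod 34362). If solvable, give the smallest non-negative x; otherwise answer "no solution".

4927

First find gcd(16800, 34362):
34362 = 2×16800 + 762
16800 = 22×762 + 36
762 = 21×36 + 6
36 = 6×6 + 0
gcd = 6 and 6 | 29904, so solutions exist. Divide through by 6: 2800x ≡ 4984 (mod 5727).
Now find 2800⁻¹ mod 5727:
5727 = 2·2800 + 127
2800 = 22·127 + 6
127 = 21·6 + 1
6 = 6·1 + 0
Back-substitute:
1 = 127 − 21·6
1 = −21·2800 + 463·127
1 = 463·5727 − 947·2800
So 2800·(-947) ≡ 1 (mod 5727), i.e. 2800⁻¹ ≡ 4780.
Then x ≡ 4780·4984 ≡ 4927 (mod 5727); the smallest non-negative solution is x = 4927.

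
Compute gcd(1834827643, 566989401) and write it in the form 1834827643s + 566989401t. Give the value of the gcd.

Apply Euclid's algorithm to 1834827643 and 566989401:
1834827643 = 3·566989401 + 133859440
566989401 = 4·133859440 + 31551641
133859440 = 4·31551641 + 7652876
31551641 = 4·7652876 + 940137
7652876 = 8·940137 + 131780
940137 = 7·131780 + 17677
131780 = 7·17677 + 8041
17677 = 2·8041 + 1595
8041 = 5·1595 + 66
1595 = 24·66 + 11
66 = 6·11 + 0
gcd(1834827643, 566989401) = 11.
Back-substituting:
11 = 1595 − 24·66
11 = −24·8041 + 121·1595
11 = 121·17677 − 266·8041
11 = −266·131780 + 1983·17677
11 = 1983·940137 − 14147·131780
11 = −14147·7652876 + 115159·940137
11 = 115159·31551641 − 474783·7652876
11 = −474783·133859440 + 2014291·31551641
11 = 2014291·566989401 − 8531947·133859440
11 = −8531947·1834827643 + 27610132·566989401
So 11 = (-8531947)·1834827643 + (27610132)·566989401.

11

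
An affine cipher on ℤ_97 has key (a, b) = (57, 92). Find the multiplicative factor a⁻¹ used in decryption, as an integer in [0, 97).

80

gcd(97, 57) by repeated division:
97 = 1·57 + 40
57 = 1·40 + 17
40 = 2·17 + 6
17 = 2·6 + 5
6 = 1·5 + 1
5 = 5·1 + 0
gcd = 1, so the inverse exists. Back-substitute:
1 = 6 − 5
1 = −17 + 3·6
1 = 3·40 − 7·17
1 = −7·57 + 10·40
1 = 10·97 − 17·57
Thus 57·(-17) ≡ 1 (mod 97); reducing, -17 mod 97 = 80.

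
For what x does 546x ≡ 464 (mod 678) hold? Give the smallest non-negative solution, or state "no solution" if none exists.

gcd(546, 678):
678 = 1·546 + 132
546 = 4·132 + 18
132 = 7·18 + 6
18 = 3·6 + 0
gcd = 6, but 6 ∤ 464, so the congruence has no solution.

no solution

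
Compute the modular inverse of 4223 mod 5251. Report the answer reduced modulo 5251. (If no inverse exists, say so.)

4163

Run Euclid on (5251, 4223):
5251 = 1·4223 + 1028
4223 = 4·1028 + 111
1028 = 9·111 + 29
111 = 3·29 + 24
29 = 1·24 + 5
24 = 4·5 + 4
5 = 1·4 + 1
4 = 4·1 + 0
Since gcd(4223, 5251) = 1, back-substitute to write 1 as a combination:
1 = 5 − 4
1 = −24 + 5·5
1 = 5·29 − 6·24
1 = −6·111 + 23·29
1 = 23·1028 − 213·111
1 = −213·4223 + 875·1028
1 = 875·5251 − 1088·4223
Thus 4223·(-1088) ≡ 1 (mod 5251); reducing, -1088 mod 5251 = 4163.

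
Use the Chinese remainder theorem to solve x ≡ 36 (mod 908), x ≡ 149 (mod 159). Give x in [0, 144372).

Write x = 36 + 908·k. Then 908·k ≡ 149 − 36 ≡ 113 (mod 159).
Need 908⁻¹ mod 159. Extended Euclid on (159, 113):
159 = 1·113 + 46
113 = 2·46 + 21
46 = 2·21 + 4
21 = 5·4 + 1
4 = 4·1 + 0
Back-substitute:
1 = 21 − 5·4
1 = −5·46 + 11·21
1 = 11·113 − 27·46
1 = −27·159 + 38·113
908⁻¹ ≡ 38 (mod 159), so k ≡ 38·113 ≡ 1 (mod 159).
x = 36 + 908·1 = 944.

944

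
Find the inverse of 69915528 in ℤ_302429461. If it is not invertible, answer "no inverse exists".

123545436

Extended Euclidean algorithm:
302429461 = 4·69915528 + 22767349
69915528 = 3·22767349 + 1613481
22767349 = 14·1613481 + 178615
1613481 = 9·178615 + 5946
178615 = 30·5946 + 235
5946 = 25·235 + 71
235 = 3·71 + 22
71 = 3·22 + 5
22 = 4·5 + 2
5 = 2·2 + 1
2 = 2·1 + 0
The gcd is 1. Working backward:
1 = 5 − 2·2
1 = −2·22 + 9·5
1 = 9·71 − 29·22
1 = −29·235 + 96·71
1 = 96·5946 − 2429·235
1 = −2429·178615 + 72966·5946
1 = 72966·1613481 − 659123·178615
1 = −659123·22767349 + 9300688·1613481
1 = 9300688·69915528 − 28561187·22767349
1 = −28561187·302429461 + 123545436·69915528
So 69915528·123545436 ≡ 1 (mod 302429461).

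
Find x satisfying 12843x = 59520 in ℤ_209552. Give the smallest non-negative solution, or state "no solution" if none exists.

34416

First find gcd(12843, 209552):
209552 = 16×12843 + 4064
12843 = 3×4064 + 651
4064 = 6×651 + 158
651 = 4×158 + 19
158 = 8×19 + 6
19 = 3×6 + 1
6 = 6×1 + 0
gcd = 1, so a unique solution mod 209552 exists.
Back-substitute for the Bézout coefficients:
1 = 19 − 3·6
1 = −3·158 + 25·19
1 = 25·651 − 103·158
1 = −103·4064 + 643·651
1 = 643·12843 − 2032·4064
1 = −2032·209552 + 33155·12843
So 12843·(33155) ≡ 1 (mod 209552), giving 12843⁻¹ ≡ 33155.
x ≡ 12843⁻¹·59520 ≡ 33155·59520 ≡ 34416 (mod 209552).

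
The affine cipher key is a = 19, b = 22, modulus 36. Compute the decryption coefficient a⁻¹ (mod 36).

gcd(36, 19) by repeated division:
36 = 1·19 + 17
19 = 1·17 + 2
17 = 8·2 + 1
2 = 2·1 + 0
gcd = 1, so the inverse exists. Back-substitute:
1 = 17 − 8·2
1 = −8·19 + 9·17
1 = 9·36 − 17·19
Hence 19⁻¹ ≡ -17 ≡ 19 (mod 36).

19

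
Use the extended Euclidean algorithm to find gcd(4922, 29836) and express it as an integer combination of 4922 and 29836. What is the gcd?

Apply Euclid's algorithm to 29836 and 4922:
29836 = 6×4922 + 304
4922 = 16×304 + 58
304 = 5×58 + 14
58 = 4×14 + 2
14 = 7×2 + 0
gcd(4922, 29836) = 2.
Express as a combination:
2 = 58 − 4·14
2 = −4·304 + 21·58
2 = 21·4922 − 340·304
2 = −340·29836 + 2061·4922
So 2 = (-340)·29836 + (2061)·4922.

2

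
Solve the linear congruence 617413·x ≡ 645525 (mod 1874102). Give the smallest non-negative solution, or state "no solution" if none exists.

First find gcd(617413, 1874102):
1874102 = 3×617413 + 21863
617413 = 28×21863 + 5249
21863 = 4×5249 + 867
5249 = 6×867 + 47
867 = 18×47 + 21
47 = 2×21 + 5
21 = 4×5 + 1
5 = 5×1 + 0
gcd = 1, so a unique solution mod 1874102 exists.
Back-substitute for the Bézout coefficients:
1 = 21 − 4·5
1 = −4·47 + 9·21
1 = 9·867 − 166·47
1 = −166·5249 + 1005·867
1 = 1005·21863 − 4186·5249
1 = −4186·617413 + 118213·21863
1 = 118213·1874102 − 358825·617413
So 617413·(-358825) ≡ 1 (mod 1874102), giving 617413⁻¹ ≡ 1515277.
x ≡ 617413⁻¹·645525 ≡ 1515277·645525 ≡ 1002667 (mod 1874102).

1002667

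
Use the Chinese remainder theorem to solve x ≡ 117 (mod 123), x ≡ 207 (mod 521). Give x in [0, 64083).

Write x = 117 + 123·k. Then 123·k ≡ 207 − 117 ≡ 90 (mod 521).
Need 123⁻¹ mod 521. Extended Euclid on (521, 123):
521 = 4×123 + 29
123 = 4×29 + 7
29 = 4×7 + 1
7 = 7×1 + 0
Back-substitute:
1 = 29 − 4·7
1 = −4·123 + 17·29
1 = 17·521 − 72·123
123⁻¹ ≡ 449 (mod 521), so k ≡ 449·90 ≡ 293 (mod 521).
x = 117 + 123·293 = 36156.

36156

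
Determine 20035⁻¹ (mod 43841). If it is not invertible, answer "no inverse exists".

7022

gcd(43841, 20035) by repeated division:
43841 = 2×20035 + 3771
20035 = 5×3771 + 1180
3771 = 3×1180 + 231
1180 = 5×231 + 25
231 = 9×25 + 6
25 = 4×6 + 1
6 = 6×1 + 0
The gcd is 1. Working backward:
1 = 25 − 4·6
1 = −4·231 + 37·25
1 = 37·1180 − 189·231
1 = −189·3771 + 604·1180
1 = 604·20035 − 3209·3771
1 = −3209·43841 + 7022·20035
So 20035·7022 ≡ 1 (mod 43841).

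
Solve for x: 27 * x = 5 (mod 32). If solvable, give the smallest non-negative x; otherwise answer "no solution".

31

First find gcd(27, 32):
32 = 1·27 + 5
27 = 5·5 + 2
5 = 2·2 + 1
2 = 2·1 + 0
gcd = 1, so a unique solution mod 32 exists.
Back-substitute for the Bézout coefficients:
1 = 5 − 2·2
1 = −2·27 + 11·5
1 = 11·32 − 13·27
So 27·(-13) ≡ 1 (mod 32), giving 27⁻¹ ≡ 19.
x ≡ 27⁻¹·5 ≡ 19·5 ≡ 31 (mod 32).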